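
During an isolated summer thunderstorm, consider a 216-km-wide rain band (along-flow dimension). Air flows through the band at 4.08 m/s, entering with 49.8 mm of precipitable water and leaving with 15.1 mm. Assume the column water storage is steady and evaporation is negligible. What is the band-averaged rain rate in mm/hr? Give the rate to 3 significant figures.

Column moisture flux per unit crosswind length is F = V × PW.
Inflow: F_in = 4.08 × 49.8 = 203.184 mm·m/s
Outflow: F_out = 4.08 × 15.1 = 61.608 mm·m/s
Steady-state rate R = (F_in − F_out)/L = (203.184 − 61.608) / 216000 m = 6.554e-04 mm/s.
R = 6.554e-04 × 3600 = 2.36 mm/hr.

R ≈ 2.36 mm/hr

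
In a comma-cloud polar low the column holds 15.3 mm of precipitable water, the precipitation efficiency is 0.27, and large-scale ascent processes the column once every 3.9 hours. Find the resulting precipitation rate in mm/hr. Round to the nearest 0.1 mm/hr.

Each overturning extracts ε × PW = 0.27 × 15.3 = 4.131 mm.
Rate = ε·PW / τ = 4.131 / 3.9 h = 1.1 mm/hr.

R ≈ 1.1 mm/hr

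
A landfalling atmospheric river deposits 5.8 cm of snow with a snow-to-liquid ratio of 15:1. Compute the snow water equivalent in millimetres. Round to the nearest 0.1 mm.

SWE ≈ 3.9 mm

SWE = snow depth / ratio = 5.8 cm / 15 = 0.387 cm = 3.9 mm.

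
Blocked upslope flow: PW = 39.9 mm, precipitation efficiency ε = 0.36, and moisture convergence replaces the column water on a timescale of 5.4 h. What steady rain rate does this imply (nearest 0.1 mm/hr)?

R ≈ 2.7 mm/hr

Each overturning extracts ε × PW = 0.36 × 39.9 = 14.364 mm.
Rate = ε·PW / τ = 14.364 / 5.4 h = 2.7 mm/hr.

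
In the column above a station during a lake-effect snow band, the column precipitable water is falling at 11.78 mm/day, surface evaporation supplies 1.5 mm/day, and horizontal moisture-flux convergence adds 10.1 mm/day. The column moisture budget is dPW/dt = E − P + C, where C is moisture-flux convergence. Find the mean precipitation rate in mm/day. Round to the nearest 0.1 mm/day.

dPW/dt = -11.78 mm/day.
P = E + C − dPW/dt = 1.5 + (10.1) − (-11.78) = 23.4 mm/day.

P ≈ 23.4 mm/day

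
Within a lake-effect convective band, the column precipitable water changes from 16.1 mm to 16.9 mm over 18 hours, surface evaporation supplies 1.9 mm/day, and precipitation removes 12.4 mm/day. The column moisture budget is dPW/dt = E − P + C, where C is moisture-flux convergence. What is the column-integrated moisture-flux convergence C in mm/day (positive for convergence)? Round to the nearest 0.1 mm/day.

dPW/dt = (16.9 − 16.1) mm / (18/24 day) = +1.067 mm/day.
C = dPW/dt − E + P = (+1.067) − 1.9 + 12.4 = 11.6 mm/day.

C ≈ 11.6 mm/day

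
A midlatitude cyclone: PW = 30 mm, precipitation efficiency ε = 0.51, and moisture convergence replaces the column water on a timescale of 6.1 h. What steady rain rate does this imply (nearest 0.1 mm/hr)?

R ≈ 2.5 mm/hr

Each overturning extracts ε × PW = 0.51 × 30 = 15.3 mm.
Rate = ε·PW / τ = 15.3 / 6.1 h = 2.5 mm/hr.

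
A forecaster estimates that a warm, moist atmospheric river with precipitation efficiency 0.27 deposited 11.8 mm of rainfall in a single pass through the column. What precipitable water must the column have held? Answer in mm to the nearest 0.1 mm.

PW ≈ 43.7 mm

PW = rainfall / ε = 11.8 / 0.27 = 43.7 mm.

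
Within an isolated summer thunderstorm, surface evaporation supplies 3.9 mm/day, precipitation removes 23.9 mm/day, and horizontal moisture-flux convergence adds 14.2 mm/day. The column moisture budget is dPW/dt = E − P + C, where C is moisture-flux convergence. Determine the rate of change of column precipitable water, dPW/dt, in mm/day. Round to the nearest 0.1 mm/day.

dPW/dt = E − P + C = 3.9 − 23.9 + (14.2) = -5.8 mm/day.

dPW/dt ≈ -5.8 mm/day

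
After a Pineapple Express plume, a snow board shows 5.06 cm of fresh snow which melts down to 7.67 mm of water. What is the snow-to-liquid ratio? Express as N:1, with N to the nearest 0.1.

ratio ≈ 6.6

Ratio = snow depth / SWE = 50.6 mm / 7.67 mm = 6.6, i.e. 6.6:1.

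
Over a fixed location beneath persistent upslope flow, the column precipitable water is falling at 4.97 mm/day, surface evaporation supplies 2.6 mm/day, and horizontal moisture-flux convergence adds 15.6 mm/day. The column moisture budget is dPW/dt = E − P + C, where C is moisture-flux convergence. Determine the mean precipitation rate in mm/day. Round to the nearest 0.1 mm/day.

P ≈ 23.2 mm/day

dPW/dt = -4.97 mm/day.
P = E + C − dPW/dt = 2.6 + (15.6) − (-4.97) = 23.2 mm/day.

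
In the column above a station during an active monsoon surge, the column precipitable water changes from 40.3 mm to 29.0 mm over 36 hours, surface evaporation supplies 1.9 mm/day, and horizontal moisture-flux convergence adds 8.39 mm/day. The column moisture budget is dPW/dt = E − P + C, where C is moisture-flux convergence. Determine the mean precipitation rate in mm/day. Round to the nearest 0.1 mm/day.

dPW/dt = (29.0 − 40.3) mm / (36/24 day) = -7.533 mm/day.
P = E + C − dPW/dt = 1.9 + (8.39) − (-7.533) = 17.8 mm/day.

P ≈ 17.8 mm/day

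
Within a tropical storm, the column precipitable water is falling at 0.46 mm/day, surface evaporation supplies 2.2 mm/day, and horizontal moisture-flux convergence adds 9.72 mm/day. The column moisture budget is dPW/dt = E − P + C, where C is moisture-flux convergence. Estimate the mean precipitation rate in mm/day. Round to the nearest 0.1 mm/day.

P ≈ 12.4 mm/day

dPW/dt = -0.46 mm/day.
P = E + C − dPW/dt = 2.2 + (9.72) − (-0.46) = 12.4 mm/day.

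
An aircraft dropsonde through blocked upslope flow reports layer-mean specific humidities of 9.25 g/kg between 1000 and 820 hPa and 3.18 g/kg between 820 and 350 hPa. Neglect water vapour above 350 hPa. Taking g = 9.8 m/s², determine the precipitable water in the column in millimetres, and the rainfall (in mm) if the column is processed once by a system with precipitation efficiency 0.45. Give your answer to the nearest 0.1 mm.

PW ≈ 32.2 mm; rainfall ≈ 14.5 mm

Precipitable water is the column-integrated vapour mass per unit area: PW = (1/g) Σ q̄ Δp, with q in kg/kg and Δp in Pa (1 kg/m² of water = 1 mm).
Layer 1000–820 hPa: Δp = 180 hPa = 18000 Pa, q̄ = 0.00925 kg/kg → 0.00925 × 18000 / 9.8 = 16.99 mm
Layer 820–350 hPa: Δp = 470 hPa = 47000 Pa, q̄ = 0.00318 kg/kg → 0.00318 × 47000 / 9.8 = 15.25 mm
PW = 16.99 + 15.25 = 32.24 ≈ 32.2 mm.
Rainfall = ε × PW = 0.45 × 32.2 = 14.5 mm.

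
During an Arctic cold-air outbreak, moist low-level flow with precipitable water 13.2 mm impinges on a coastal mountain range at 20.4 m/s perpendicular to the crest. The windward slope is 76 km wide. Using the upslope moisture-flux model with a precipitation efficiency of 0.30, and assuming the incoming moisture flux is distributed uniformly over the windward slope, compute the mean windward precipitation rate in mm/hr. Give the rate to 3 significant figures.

R ≈ 3.83 mm/hr

Incoming column moisture flux per unit ridge length: F = V × PW = 20.4 × 13.2 = 269.28 mm·m/s.
Spread over the 76 km slope with efficiency ε = 0.30: R = ε·F/W = 0.30 × 269.28 / 76000 m = 1.063e-03 mm/s.
R = 1.063e-03 × 3600 = 3.83 mm/hr.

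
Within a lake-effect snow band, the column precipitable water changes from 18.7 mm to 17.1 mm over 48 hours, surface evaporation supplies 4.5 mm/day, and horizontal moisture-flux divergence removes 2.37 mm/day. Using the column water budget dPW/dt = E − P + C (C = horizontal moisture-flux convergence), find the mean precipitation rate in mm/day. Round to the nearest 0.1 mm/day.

P ≈ 2.9 mm/day

dPW/dt = (17.1 − 18.7) mm / (48/24 day) = -0.800 mm/day.
P = E + C − dPW/dt = 4.5 + (-2.37) − (-0.800) = 2.9 mm/day.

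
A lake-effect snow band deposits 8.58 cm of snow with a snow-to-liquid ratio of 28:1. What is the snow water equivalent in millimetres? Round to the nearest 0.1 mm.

SWE ≈ 3.1 mm

SWE = snow depth / ratio = 8.58 cm / 28 = 0.306 cm = 3.1 mm.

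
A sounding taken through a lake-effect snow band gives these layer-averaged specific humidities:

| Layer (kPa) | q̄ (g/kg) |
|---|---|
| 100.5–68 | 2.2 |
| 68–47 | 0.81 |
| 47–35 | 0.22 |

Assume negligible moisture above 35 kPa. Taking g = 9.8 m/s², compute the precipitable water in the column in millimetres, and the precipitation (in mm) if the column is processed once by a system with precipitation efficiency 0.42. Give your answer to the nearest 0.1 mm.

Precipitable water is the column-integrated vapour mass per unit area: PW = (1/g) Σ q̄ Δp, with q in kg/kg and Δp in Pa (1 kg/m² of water = 1 mm).
Layer 100.5–68 kPa: Δp = 325 hPa = 32500 Pa, q̄ = 0.0022 kg/kg → 0.0022 × 32500 / 9.8 = 7.30 mm
Layer 68–47 kPa: Δp = 210 hPa = 21000 Pa, q̄ = 0.00081 kg/kg → 0.00081 × 21000 / 9.8 = 1.74 mm
Layer 47–35 kPa: Δp = 120 hPa = 12000 Pa, q̄ = 0.00022 kg/kg → 0.00022 × 12000 / 9.8 = 0.27 mm
PW = 7.30 + 1.74 + 0.27 = 9.31 ≈ 9.3 mm.
Precipitation = ε × PW = 0.42 × 9.3 = 3.9 mm.

PW ≈ 9.3 mm; precipitation ≈ 3.9 mm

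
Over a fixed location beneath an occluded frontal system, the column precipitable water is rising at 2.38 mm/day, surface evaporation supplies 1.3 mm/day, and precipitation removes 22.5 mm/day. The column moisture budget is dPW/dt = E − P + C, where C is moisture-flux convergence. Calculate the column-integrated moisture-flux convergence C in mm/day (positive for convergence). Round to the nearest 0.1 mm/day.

C ≈ 23.6 mm/day

dPW/dt = +2.38 mm/day.
C = dPW/dt − E + P = (+2.38) − 1.3 + 22.5 = 23.6 mm/day.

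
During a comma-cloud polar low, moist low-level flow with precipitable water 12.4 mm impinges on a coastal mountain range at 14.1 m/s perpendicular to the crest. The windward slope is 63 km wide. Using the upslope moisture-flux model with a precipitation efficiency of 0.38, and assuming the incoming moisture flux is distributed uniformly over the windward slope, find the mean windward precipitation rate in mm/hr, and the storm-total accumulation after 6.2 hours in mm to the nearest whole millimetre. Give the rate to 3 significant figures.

R ≈ 3.80 mm/hr; total ≈ 24 mm

Incoming column moisture flux per unit ridge length: F = V × PW = 14.1 × 12.4 = 174.84 mm·m/s.
Spread over the 63 km slope with efficiency ε = 0.38: R = ε·F/W = 0.38 × 174.84 / 63000 m = 1.055e-03 mm/s.
R = 1.055e-03 × 3600 = 3.80 mm/hr.
Over 6.2 h: total = 3.80 × 6.2 = 23.56 ≈ 24 mm.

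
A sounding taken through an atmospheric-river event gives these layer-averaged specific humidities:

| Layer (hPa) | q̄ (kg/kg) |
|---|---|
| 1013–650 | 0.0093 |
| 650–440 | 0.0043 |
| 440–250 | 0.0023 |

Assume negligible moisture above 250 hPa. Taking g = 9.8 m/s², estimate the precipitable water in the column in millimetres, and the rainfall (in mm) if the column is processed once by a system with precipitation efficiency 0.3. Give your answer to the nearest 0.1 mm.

Precipitable water is the column-integrated vapour mass per unit area: PW = (1/g) Σ q̄ Δp, with q in kg/kg and Δp in Pa (1 kg/m² of water = 1 mm).
Layer 1013–650 hPa: Δp = 363 hPa = 36300 Pa, q̄ = 0.0093 kg/kg → 0.0093 × 36300 / 9.8 = 34.45 mm
Layer 650–440 hPa: Δp = 210 hPa = 21000 Pa, q̄ = 0.0043 kg/kg → 0.0043 × 21000 / 9.8 = 9.21 mm
Layer 440–250 hPa: Δp = 190 hPa = 19000 Pa, q̄ = 0.0023 kg/kg → 0.0023 × 19000 / 9.8 = 4.46 mm
PW = 34.45 + 9.21 + 4.46 = 48.12 ≈ 48.1 mm.
Rainfall = ε × PW = 0.3 × 48.1 = 14.4 mm.

PW ≈ 48.1 mm; rainfall ≈ 14.4 mm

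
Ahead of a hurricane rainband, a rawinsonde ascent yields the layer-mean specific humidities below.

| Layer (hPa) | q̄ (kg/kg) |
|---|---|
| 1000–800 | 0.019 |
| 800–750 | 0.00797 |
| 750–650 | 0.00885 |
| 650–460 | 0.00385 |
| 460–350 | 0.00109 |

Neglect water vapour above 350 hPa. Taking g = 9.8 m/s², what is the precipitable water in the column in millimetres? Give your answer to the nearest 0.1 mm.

Precipitable water is the column-integrated vapour mass per unit area: PW = (1/g) Σ q̄ Δp, with q in kg/kg and Δp in Pa (1 kg/m² of water = 1 mm).
Layer 1000–800 hPa: Δp = 200 hPa = 20000 Pa, q̄ = 0.019 kg/kg → 0.019 × 20000 / 9.8 = 38.78 mm
Layer 800–750 hPa: Δp = 50 hPa = 5000 Pa, q̄ = 0.00797 kg/kg → 0.00797 × 5000 / 9.8 = 4.07 mm
Layer 750–650 hPa: Δp = 100 hPa = 10000 Pa, q̄ = 0.00885 kg/kg → 0.00885 × 10000 / 9.8 = 9.03 mm
Layer 650–460 hPa: Δp = 190 hPa = 19000 Pa, q̄ = 0.00385 kg/kg → 0.00385 × 19000 / 9.8 = 7.46 mm
Layer 460–350 hPa: Δp = 110 hPa = 11000 Pa, q̄ = 0.00109 kg/kg → 0.00109 × 11000 / 9.8 = 1.22 mm
PW = 38.78 + 4.07 + 9.03 + 7.46 + 1.22 = 60.56 ≈ 60.6 mm.

PW ≈ 60.6 mm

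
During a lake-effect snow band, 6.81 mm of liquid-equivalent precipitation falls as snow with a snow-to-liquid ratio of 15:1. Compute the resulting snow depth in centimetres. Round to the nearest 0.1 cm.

snow depth ≈ 10.2 cm

Snow depth = liquid × ratio = 6.81 mm × 15 = 102.15 mm = 10.2 cm.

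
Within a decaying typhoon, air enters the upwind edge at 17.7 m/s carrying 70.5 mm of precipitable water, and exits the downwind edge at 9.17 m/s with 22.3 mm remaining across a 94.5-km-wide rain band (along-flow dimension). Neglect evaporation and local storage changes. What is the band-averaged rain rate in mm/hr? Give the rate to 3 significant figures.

Column moisture flux per unit crosswind length is F = V × PW.
Inflow: F_in = 17.7 × 70.5 = 1247.85 mm·m/s
Outflow: F_out = 9.17 × 22.3 = 204.491 mm·m/s
Steady-state rate R = (F_in − F_out)/L = (1247.85 − 204.491) / 94500 m = 1.104e-02 mm/s.
R = 1.104e-02 × 3600 = 39.7 mm/hr.

R ≈ 39.7 mm/hr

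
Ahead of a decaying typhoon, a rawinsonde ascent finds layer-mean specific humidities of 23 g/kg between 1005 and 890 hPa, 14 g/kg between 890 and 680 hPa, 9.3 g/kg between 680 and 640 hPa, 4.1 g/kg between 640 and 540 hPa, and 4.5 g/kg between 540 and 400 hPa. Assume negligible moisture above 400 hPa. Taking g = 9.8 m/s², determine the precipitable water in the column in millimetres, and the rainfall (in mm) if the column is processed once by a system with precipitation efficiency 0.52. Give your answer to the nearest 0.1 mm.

PW ≈ 71.4 mm; rainfall ≈ 37.1 mm

Precipitable water is the column-integrated vapour mass per unit area: PW = (1/g) Σ q̄ Δp, with q in kg/kg and Δp in Pa (1 kg/m² of water = 1 mm).
Layer 1005–890 hPa: Δp = 115 hPa = 11500 Pa, q̄ = 0.023 kg/kg → 0.023 × 11500 / 9.8 = 26.99 mm
Layer 890–680 hPa: Δp = 210 hPa = 21000 Pa, q̄ = 0.014 kg/kg → 0.014 × 21000 / 9.8 = 30.00 mm
Layer 680–640 hPa: Δp = 40 hPa = 4000 Pa, q̄ = 0.0093 kg/kg → 0.0093 × 4000 / 9.8 = 3.80 mm
Layer 640–540 hPa: Δp = 100 hPa = 10000 Pa, q̄ = 0.0041 kg/kg → 0.0041 × 10000 / 9.8 = 4.18 mm
Layer 540–400 hPa: Δp = 140 hPa = 14000 Pa, q̄ = 0.0045 kg/kg → 0.0045 × 14000 / 9.8 = 6.43 mm
PW = 26.99 + 30.00 + 3.80 + 4.18 + 6.43 = 71.40 ≈ 71.4 mm.
Rainfall = ε × PW = 0.52 × 71.4 = 37.1 mm.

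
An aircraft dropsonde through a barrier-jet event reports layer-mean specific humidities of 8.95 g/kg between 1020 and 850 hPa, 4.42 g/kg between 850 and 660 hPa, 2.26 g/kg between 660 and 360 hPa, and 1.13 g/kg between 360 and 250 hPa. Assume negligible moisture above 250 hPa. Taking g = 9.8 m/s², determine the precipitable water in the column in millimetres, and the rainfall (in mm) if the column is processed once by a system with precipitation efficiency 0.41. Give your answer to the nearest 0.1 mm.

Precipitable water is the column-integrated vapour mass per unit area: PW = (1/g) Σ q̄ Δp, with q in kg/kg and Δp in Pa (1 kg/m² of water = 1 mm).
Layer 1020–850 hPa: Δp = 170 hPa = 17000 Pa, q̄ = 0.00895 kg/kg → 0.00895 × 17000 / 9.8 = 15.53 mm
Layer 850–660 hPa: Δp = 190 hPa = 19000 Pa, q̄ = 0.00442 kg/kg → 0.00442 × 19000 / 9.8 = 8.57 mm
Layer 660–360 hPa: Δp = 300 hPa = 30000 Pa, q̄ = 0.00226 kg/kg → 0.00226 × 30000 / 9.8 = 6.92 mm
Layer 360–250 hPa: Δp = 110 hPa = 11000 Pa, q̄ = 0.00113 kg/kg → 0.00113 × 11000 / 9.8 = 1.27 mm
PW = 15.53 + 8.57 + 6.92 + 1.27 = 32.29 ≈ 32.3 mm.
Rainfall = ε × PW = 0.41 × 32.3 = 13.2 mm.

PW ≈ 32.3 mm; rainfall ≈ 13.2 mm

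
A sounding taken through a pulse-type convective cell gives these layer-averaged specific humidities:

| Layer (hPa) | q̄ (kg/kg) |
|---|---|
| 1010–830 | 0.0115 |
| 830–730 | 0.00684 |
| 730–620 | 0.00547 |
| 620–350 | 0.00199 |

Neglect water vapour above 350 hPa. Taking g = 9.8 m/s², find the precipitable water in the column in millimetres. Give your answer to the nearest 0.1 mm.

Precipitable water is the column-integrated vapour mass per unit area: PW = (1/g) Σ q̄ Δp, with q in kg/kg and Δp in Pa (1 kg/m² of water = 1 mm).
Layer 1010–830 hPa: Δp = 180 hPa = 18000 Pa, q̄ = 0.0115 kg/kg → 0.0115 × 18000 / 9.8 = 21.12 mm
Layer 830–730 hPa: Δp = 100 hPa = 10000 Pa, q̄ = 0.00684 kg/kg → 0.00684 × 10000 / 9.8 = 6.98 mm
Layer 730–620 hPa: Δp = 110 hPa = 11000 Pa, q̄ = 0.00547 kg/kg → 0.00547 × 11000 / 9.8 = 6.14 mm
Layer 620–350 hPa: Δp = 270 hPa = 27000 Pa, q̄ = 0.00199 kg/kg → 0.00199 × 27000 / 9.8 = 5.48 mm
PW = 21.12 + 6.98 + 6.14 + 5.48 = 39.72 ≈ 39.7 mm.

PW ≈ 39.7 mm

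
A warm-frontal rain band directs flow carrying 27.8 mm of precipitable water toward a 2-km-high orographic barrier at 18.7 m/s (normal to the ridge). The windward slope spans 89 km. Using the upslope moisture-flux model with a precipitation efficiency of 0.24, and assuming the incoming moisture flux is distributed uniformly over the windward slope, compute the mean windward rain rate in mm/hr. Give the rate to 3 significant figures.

R ≈ 5.05 mm/hr

Incoming column moisture flux per unit ridge length: F = V × PW = 18.7 × 27.8 = 519.86 mm·m/s.
Spread over the 89 km slope with efficiency ε = 0.24: R = ε·F/W = 0.24 × 519.86 / 89000 m = 1.402e-03 mm/s.
R = 1.402e-03 × 3600 = 5.05 mm/hr.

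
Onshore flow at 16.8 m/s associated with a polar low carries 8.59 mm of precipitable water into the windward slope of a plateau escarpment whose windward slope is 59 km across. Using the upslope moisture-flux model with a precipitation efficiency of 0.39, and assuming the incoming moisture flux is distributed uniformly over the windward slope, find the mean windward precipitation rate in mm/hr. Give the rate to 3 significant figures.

Incoming column moisture flux per unit ridge length: F = V × PW = 16.8 × 8.59 = 144.312 mm·m/s.
Spread over the 59 km slope with efficiency ε = 0.39: R = ε·F/W = 0.39 × 144.312 / 59000 m = 9.539e-04 mm/s.
R = 9.539e-04 × 3600 = 3.43 mm/hr.

R ≈ 3.43 mm/hr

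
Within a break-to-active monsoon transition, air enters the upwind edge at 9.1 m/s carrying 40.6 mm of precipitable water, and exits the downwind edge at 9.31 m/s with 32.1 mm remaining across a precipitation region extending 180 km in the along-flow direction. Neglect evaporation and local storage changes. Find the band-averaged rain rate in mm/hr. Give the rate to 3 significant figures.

R ≈ 1.41 mm/hr

Column moisture flux per unit crosswind length is F = V × PW.
Inflow: F_in = 9.1 × 40.6 = 369.46 mm·m/s
Outflow: F_out = 9.31 × 32.1 = 298.851 mm·m/s
Steady-state rate R = (F_in − F_out)/L = (369.46 − 298.851) / 180000 m = 3.923e-04 mm/s.
R = 3.923e-04 × 3600 = 1.41 mm/hr.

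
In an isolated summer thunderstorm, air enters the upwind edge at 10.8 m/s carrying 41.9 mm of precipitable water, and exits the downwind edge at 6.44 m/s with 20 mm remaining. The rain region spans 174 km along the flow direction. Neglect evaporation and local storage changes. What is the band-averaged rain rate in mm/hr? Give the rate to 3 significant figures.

R ≈ 6.70 mm/hr

Column moisture flux per unit crosswind length is F = V × PW.
Inflow: F_in = 10.8 × 41.9 = 452.52 mm·m/s
Outflow: F_out = 6.44 × 20 = 128.8 mm·m/s
Steady-state rate R = (F_in − F_out)/L = (452.52 − 128.8) / 174000 m = 1.860e-03 mm/s.
R = 1.860e-03 × 3600 = 6.70 mm/hr.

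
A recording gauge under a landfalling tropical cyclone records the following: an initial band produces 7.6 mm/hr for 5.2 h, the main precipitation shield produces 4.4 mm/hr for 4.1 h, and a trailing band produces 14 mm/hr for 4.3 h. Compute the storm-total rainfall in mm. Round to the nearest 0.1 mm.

Total = Σ Rᵢ Δtᵢ = 7.6 × 5.2 + 4.4 × 4.1 + 14 × 4.3
      = 39.52 + 18.04 + 60.2 = 117.8 mm.

total ≈ 117.8 mm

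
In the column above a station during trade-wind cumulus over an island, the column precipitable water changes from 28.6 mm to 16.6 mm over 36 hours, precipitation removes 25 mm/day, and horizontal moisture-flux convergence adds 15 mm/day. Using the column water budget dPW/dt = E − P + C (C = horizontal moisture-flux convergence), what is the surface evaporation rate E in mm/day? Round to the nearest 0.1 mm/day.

E ≈ 2.0 mm/day

dPW/dt = (16.6 − 28.6) mm / (36/24 day) = -8.000 mm/day.
E = dPW/dt + P − C = (-8.000) + 25 − (15) = 2.0 mm/day.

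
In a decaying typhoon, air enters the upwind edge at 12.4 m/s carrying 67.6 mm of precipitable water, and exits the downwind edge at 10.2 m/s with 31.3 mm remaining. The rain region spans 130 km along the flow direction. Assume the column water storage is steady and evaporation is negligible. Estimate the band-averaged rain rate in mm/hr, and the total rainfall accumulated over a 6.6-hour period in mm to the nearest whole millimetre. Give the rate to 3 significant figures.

Column moisture flux per unit crosswind length is F = V × PW.
Inflow: F_in = 12.4 × 67.6 = 838.24 mm·m/s
Outflow: F_out = 10.2 × 31.3 = 319.26 mm·m/s
Steady-state rate R = (F_in − F_out)/L = (838.24 − 319.26) / 130000 m = 3.992e-03 mm/s.
R = 3.992e-03 × 3600 = 14.4 mm/hr.
Over 6.6 h: total = 14.4 × 6.6 = 95.04 ≈ 95 mm.

R ≈ 14.4 mm/hr; total ≈ 95 mm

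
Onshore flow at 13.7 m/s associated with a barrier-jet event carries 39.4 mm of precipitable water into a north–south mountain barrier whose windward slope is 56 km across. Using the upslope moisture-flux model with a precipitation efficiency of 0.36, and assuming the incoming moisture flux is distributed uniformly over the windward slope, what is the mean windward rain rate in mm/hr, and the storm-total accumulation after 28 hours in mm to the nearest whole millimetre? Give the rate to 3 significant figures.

R ≈ 12.5 mm/hr; total ≈ 350 mm

Incoming column moisture flux per unit ridge length: F = V × PW = 13.7 × 39.4 = 539.78 mm·m/s.
Spread over the 56 km slope with efficiency ε = 0.36: R = ε·F/W = 0.36 × 539.78 / 56000 m = 3.470e-03 mm/s.
R = 3.470e-03 × 3600 = 12.5 mm/hr.
Over 28 h: total = 12.5 × 28 = 350 mm.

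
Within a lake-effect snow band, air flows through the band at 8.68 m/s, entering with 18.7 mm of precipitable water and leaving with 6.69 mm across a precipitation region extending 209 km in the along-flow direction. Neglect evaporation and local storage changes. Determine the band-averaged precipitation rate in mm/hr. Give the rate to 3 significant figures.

R ≈ 1.80 mm/hr

Column moisture flux per unit crosswind length is F = V × PW.
Inflow: F_in = 8.68 × 18.7 = 162.316 mm·m/s
Outflow: F_out = 8.68 × 6.69 = 58.0692 mm·m/s
Steady-state rate R = (F_in − F_out)/L = (162.316 − 58.0692) / 209000 m = 4.988e-04 mm/s.
R = 4.988e-04 × 3600 = 1.80 mm/hr.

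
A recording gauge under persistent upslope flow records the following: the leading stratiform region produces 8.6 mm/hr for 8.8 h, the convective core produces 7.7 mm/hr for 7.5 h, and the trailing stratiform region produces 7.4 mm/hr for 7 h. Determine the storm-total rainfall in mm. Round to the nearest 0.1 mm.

total ≈ 185.2 mm

Total = Σ Rᵢ Δtᵢ = 8.6 × 8.8 + 7.7 × 7.5 + 7.4 × 7
      = 75.68 + 57.75 + 51.8 = 185.2 mm.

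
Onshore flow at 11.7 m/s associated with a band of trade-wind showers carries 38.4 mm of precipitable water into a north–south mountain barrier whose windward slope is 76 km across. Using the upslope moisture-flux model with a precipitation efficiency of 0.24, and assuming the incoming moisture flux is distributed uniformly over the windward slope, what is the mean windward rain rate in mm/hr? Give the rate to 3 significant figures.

R ≈ 5.11 mm/hr

Incoming column moisture flux per unit ridge length: F = V × PW = 11.7 × 38.4 = 449.28 mm·m/s.
Spread over the 76 km slope with efficiency ε = 0.24: R = ε·F/W = 0.24 × 449.28 / 76000 m = 1.419e-03 mm/s.
R = 1.419e-03 × 3600 = 5.11 mm/hr.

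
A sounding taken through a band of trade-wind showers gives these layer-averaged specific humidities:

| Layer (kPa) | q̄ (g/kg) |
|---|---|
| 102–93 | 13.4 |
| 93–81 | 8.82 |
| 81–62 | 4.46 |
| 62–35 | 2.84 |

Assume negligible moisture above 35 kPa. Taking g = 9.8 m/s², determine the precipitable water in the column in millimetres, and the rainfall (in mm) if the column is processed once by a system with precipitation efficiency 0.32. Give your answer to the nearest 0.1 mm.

PW ≈ 39.6 mm; rainfall ≈ 12.7 mm

Precipitable water is the column-integrated vapour mass per unit area: PW = (1/g) Σ q̄ Δp, with q in kg/kg and Δp in Pa (1 kg/m² of water = 1 mm).
Layer 102–93 kPa: Δp = 90 hPa = 9000 Pa, q̄ = 0.0134 kg/kg → 0.0134 × 9000 / 9.8 = 12.31 mm
Layer 93–81 kPa: Δp = 120 hPa = 12000 Pa, q̄ = 0.00882 kg/kg → 0.00882 × 12000 / 9.8 = 10.80 mm
Layer 81–62 kPa: Δp = 190 hPa = 19000 Pa, q̄ = 0.00446 kg/kg → 0.00446 × 19000 / 9.8 = 8.65 mm
Layer 62–35 kPa: Δp = 270 hPa = 27000 Pa, q̄ = 0.00284 kg/kg → 0.00284 × 27000 / 9.8 = 7.82 mm
PW = 12.31 + 10.80 + 8.65 + 7.82 = 39.58 ≈ 39.6 mm.
Rainfall = ε × PW = 0.32 × 39.6 = 12.7 mm.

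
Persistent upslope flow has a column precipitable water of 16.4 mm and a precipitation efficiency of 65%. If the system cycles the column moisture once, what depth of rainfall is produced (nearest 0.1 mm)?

rainfall ≈ 10.7 mm

Rainfall = ε × PW = 0.65 × 16.4 = 10.7 mm.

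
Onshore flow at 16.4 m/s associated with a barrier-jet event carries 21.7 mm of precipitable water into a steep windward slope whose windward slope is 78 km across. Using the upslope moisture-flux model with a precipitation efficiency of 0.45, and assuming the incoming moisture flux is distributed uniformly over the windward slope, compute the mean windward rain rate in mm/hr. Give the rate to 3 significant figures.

Incoming column moisture flux per unit ridge length: F = V × PW = 16.4 × 21.7 = 355.88 mm·m/s.
Spread over the 78 km slope with efficiency ε = 0.45: R = ε·F/W = 0.45 × 355.88 / 78000 m = 2.053e-03 mm/s.
R = 2.053e-03 × 3600 = 7.39 mm/hr.

R ≈ 7.39 mm/hr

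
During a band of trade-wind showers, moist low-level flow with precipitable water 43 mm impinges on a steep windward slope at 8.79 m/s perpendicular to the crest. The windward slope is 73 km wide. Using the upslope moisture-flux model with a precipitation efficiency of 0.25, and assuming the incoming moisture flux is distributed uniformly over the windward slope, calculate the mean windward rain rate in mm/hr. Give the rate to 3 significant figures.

Incoming column moisture flux per unit ridge length: F = V × PW = 8.79 × 43 = 377.97 mm·m/s.
Spread over the 73 km slope with efficiency ε = 0.25: R = ε·F/W = 0.25 × 377.97 / 73000 m = 1.294e-03 mm/s.
R = 1.294e-03 × 3600 = 4.66 mm/hr.

R ≈ 4.66 mm/hr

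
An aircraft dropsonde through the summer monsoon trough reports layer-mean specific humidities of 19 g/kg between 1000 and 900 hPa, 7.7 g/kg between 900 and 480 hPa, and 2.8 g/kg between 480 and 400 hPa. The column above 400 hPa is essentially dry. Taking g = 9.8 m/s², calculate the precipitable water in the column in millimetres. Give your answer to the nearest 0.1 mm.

Precipitable water is the column-integrated vapour mass per unit area: PW = (1/g) Σ q̄ Δp, with q in kg/kg and Δp in Pa (1 kg/m² of water = 1 mm).
Layer 1000–900 hPa: Δp = 100 hPa = 10000 Pa, q̄ = 0.019 kg/kg → 0.019 × 10000 / 9.8 = 19.39 mm
Layer 900–480 hPa: Δp = 420 hPa = 42000 Pa, q̄ = 0.0077 kg/kg → 0.0077 × 42000 / 9.8 = 33.00 mm
Layer 480–400 hPa: Δp = 80 hPa = 8000 Pa, q̄ = 0.0028 kg/kg → 0.0028 × 8000 / 9.8 = 2.29 mm
PW = 19.39 + 33.00 + 2.29 = 54.68 ≈ 54.7 mm.

PW ≈ 54.7 mm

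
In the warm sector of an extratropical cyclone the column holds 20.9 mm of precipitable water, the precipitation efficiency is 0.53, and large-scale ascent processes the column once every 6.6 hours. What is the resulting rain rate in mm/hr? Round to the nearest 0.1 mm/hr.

R ≈ 1.7 mm/hr

Each overturning extracts ε × PW = 0.53 × 20.9 = 11.077 mm.
Rate = ε·PW / τ = 11.077 / 6.6 h = 1.7 mm/hr.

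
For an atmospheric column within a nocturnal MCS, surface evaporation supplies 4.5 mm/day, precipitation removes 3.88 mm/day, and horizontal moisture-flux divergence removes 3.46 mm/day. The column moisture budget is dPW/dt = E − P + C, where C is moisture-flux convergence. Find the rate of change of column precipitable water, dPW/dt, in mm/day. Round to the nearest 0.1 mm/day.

dPW/dt = E − P + C = 4.5 − 3.88 + (-3.46) = -2.8 mm/day.

dPW/dt ≈ -2.8 mm/day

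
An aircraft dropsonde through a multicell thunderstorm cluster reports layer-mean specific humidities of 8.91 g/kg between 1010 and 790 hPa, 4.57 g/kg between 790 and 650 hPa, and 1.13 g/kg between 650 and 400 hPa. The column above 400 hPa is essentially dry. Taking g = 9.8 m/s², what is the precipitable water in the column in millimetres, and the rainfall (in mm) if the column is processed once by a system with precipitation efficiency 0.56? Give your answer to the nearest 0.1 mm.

PW ≈ 29.4 mm; rainfall ≈ 16.5 mm

Precipitable water is the column-integrated vapour mass per unit area: PW = (1/g) Σ q̄ Δp, with q in kg/kg and Δp in Pa (1 kg/m² of water = 1 mm).
Layer 1010–790 hPa: Δp = 220 hPa = 22000 Pa, q̄ = 0.00891 kg/kg → 0.00891 × 22000 / 9.8 = 20.00 mm
Layer 790–650 hPa: Δp = 140 hPa = 14000 Pa, q̄ = 0.00457 kg/kg → 0.00457 × 14000 / 9.8 = 6.53 mm
Layer 650–400 hPa: Δp = 250 hPa = 25000 Pa, q̄ = 0.00113 kg/kg → 0.00113 × 25000 / 9.8 = 2.88 mm
PW = 20.00 + 6.53 + 2.88 = 29.41 ≈ 29.4 mm.
Rainfall = ε × PW = 0.56 × 29.4 = 16.5 mm.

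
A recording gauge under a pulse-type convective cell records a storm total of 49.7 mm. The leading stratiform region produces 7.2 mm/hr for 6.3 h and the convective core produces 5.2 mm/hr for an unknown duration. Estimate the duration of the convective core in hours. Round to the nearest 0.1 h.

duration ≈ 0.8 h

Known phases: 7.2 × 6.3 = 45.36 mm.
Remaining depth = 49.7 − 45.36 = 4.34 mm.
Duration = 4.34 / 5.2 = 0.8 h.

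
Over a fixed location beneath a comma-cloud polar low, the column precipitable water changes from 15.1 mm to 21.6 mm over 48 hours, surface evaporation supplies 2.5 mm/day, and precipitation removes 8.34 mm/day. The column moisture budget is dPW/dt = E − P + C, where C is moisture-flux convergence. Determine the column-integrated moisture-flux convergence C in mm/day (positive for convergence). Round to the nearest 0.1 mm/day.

dPW/dt = (21.6 − 15.1) mm / (48/24 day) = +3.250 mm/day.
C = dPW/dt − E + P = (+3.250) − 2.5 + 8.34 = 9.1 mm/day.

C ≈ 9.1 mm/day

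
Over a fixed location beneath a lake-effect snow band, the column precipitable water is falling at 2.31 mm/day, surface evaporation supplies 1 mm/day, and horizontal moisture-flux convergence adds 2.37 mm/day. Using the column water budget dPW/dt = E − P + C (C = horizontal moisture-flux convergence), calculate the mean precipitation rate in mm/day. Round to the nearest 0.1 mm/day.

dPW/dt = -2.31 mm/day.
P = E + C − dPW/dt = 1 + (2.37) − (-2.31) = 5.7 mm/day.

P ≈ 5.7 mm/day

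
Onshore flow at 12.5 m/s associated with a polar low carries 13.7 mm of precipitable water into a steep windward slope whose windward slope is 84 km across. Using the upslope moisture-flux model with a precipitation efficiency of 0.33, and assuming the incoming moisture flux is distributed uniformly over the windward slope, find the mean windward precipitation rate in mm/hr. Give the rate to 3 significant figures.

R ≈ 2.42 mm/hr

Incoming column moisture flux per unit ridge length: F = V × PW = 12.5 × 13.7 = 171.25 mm·m/s.
Spread over the 84 km slope with efficiency ε = 0.33: R = ε·F/W = 0.33 × 171.25 / 84000 m = 6.728e-04 mm/s.
R = 6.728e-04 × 3600 = 2.42 mm/hr.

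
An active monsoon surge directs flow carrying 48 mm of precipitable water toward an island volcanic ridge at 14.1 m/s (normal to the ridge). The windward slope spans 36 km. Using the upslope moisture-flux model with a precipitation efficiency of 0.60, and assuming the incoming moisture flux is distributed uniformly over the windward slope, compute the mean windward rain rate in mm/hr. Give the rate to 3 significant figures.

R ≈ 40.6 mm/hr

Incoming column moisture flux per unit ridge length: F = V × PW = 14.1 × 48 = 676.8 mm·m/s.
Spread over the 36 km slope with efficiency ε = 0.60: R = ε·F/W = 0.60 × 676.8 / 36000 m = 1.128e-02 mm/s.
R = 1.128e-02 × 3600 = 40.6 mm/hr.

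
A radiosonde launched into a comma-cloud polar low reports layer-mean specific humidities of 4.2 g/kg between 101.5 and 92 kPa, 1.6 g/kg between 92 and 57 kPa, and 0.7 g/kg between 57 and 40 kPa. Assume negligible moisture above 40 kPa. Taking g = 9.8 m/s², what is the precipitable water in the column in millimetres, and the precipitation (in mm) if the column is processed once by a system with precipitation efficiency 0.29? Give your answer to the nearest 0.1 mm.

PW ≈ 11.0 mm; precipitation ≈ 3.2 mm

Precipitable water is the column-integrated vapour mass per unit area: PW = (1/g) Σ q̄ Δp, with q in kg/kg and Δp in Pa (1 kg/m² of water = 1 mm).
Layer 101.5–92 kPa: Δp = 95 hPa = 9500 Pa, q̄ = 0.0042 kg/kg → 0.0042 × 9500 / 9.8 = 4.07 mm
Layer 92–57 kPa: Δp = 350 hPa = 35000 Pa, q̄ = 0.0016 kg/kg → 0.0016 × 35000 / 9.8 = 5.71 mm
Layer 57–40 kPa: Δp = 170 hPa = 17000 Pa, q̄ = 0.0007 kg/kg → 0.0007 × 17000 / 9.8 = 1.21 mm
PW = 4.07 + 5.71 + 1.21 = 10.99 ≈ 11.0 mm.
Precipitation = ε × PW = 0.29 × 11.0 = 3.2 mm.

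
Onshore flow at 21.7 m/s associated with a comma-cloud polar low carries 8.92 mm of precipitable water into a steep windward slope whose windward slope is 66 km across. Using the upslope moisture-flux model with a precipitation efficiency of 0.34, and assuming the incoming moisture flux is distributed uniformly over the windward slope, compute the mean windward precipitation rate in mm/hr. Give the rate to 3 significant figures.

R ≈ 3.59 mm/hr

Incoming column moisture flux per unit ridge length: F = V × PW = 21.7 × 8.92 = 193.564 mm·m/s.
Spread over the 66 km slope with efficiency ε = 0.34: R = ε·F/W = 0.34 × 193.564 / 66000 m = 9.971e-04 mm/s.
R = 9.971e-04 × 3600 = 3.59 mm/hr.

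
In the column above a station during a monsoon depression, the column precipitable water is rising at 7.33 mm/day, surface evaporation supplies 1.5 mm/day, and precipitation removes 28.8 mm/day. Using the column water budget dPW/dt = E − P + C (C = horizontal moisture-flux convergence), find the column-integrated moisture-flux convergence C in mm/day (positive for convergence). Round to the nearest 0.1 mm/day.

dPW/dt = +7.33 mm/day.
C = dPW/dt − E + P = (+7.33) − 1.5 + 28.8 = 34.6 mm/day.

C ≈ 34.6 mm/day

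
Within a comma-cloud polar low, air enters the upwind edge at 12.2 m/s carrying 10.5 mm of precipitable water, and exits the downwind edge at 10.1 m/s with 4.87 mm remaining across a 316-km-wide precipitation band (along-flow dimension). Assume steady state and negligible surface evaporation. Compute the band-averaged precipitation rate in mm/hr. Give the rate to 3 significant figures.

R ≈ 0.899 mm/hr

Column moisture flux per unit crosswind length is F = V × PW.
Inflow: F_in = 12.2 × 10.5 = 128.1 mm·m/s
Outflow: F_out = 10.1 × 4.87 = 49.187 mm·m/s
Steady-state rate R = (F_in − F_out)/L = (128.1 − 49.187) / 316000 m = 2.497e-04 mm/s.
R = 2.497e-04 × 3600 = 0.899 mm/hr.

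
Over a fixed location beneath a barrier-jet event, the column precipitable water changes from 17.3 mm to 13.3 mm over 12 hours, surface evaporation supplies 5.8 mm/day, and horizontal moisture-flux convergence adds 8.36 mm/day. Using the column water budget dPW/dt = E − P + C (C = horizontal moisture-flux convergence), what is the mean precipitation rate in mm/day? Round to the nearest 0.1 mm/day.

P ≈ 22.2 mm/day

dPW/dt = (13.3 − 17.3) mm / (12/24 day) = -8.000 mm/day.
P = E + C − dPW/dt = 5.8 + (8.36) − (-8.000) = 22.2 mm/day.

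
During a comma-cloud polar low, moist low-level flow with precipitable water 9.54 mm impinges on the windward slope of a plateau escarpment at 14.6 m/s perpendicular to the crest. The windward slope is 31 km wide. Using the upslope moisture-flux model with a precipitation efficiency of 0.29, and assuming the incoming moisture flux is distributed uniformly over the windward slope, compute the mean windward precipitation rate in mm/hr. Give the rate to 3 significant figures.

R ≈ 4.69 mm/hr

Incoming column moisture flux per unit ridge length: F = V × PW = 14.6 × 9.54 = 139.284 mm·m/s.
Spread over the 31 km slope with efficiency ε = 0.29: R = ε·F/W = 0.29 × 139.284 / 31000 m = 1.303e-03 mm/s.
R = 1.303e-03 × 3600 = 4.69 mm/hr.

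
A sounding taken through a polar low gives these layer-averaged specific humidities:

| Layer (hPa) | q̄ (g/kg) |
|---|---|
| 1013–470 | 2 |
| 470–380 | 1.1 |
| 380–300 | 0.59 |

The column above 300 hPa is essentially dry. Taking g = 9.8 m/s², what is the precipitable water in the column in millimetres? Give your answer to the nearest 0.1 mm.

Precipitable water is the column-integrated vapour mass per unit area: PW = (1/g) Σ q̄ Δp, with q in kg/kg and Δp in Pa (1 kg/m² of water = 1 mm).
Layer 1013–470 hPa: Δp = 543 hPa = 54300 Pa, q̄ = 0.002 kg/kg → 0.002 × 54300 / 9.8 = 11.08 mm
Layer 470–380 hPa: Δp = 90 hPa = 9000 Pa, q̄ = 0.0011 kg/kg → 0.0011 × 9000 / 9.8 = 1.01 mm
Layer 380–300 hPa: Δp = 80 hPa = 8000 Pa, q̄ = 0.00059 kg/kg → 0.00059 × 8000 / 9.8 = 0.48 mm
PW = 11.08 + 1.01 + 0.48 = 12.57 ≈ 12.6 mm.

PW ≈ 12.6 mm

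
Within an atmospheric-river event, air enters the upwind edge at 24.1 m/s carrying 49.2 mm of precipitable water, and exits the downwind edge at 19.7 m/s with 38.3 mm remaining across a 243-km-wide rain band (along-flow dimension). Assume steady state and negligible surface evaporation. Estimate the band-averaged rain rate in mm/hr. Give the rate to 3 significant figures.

R ≈ 6.39 mm/hr

Column moisture flux per unit crosswind length is F = V × PW.
Inflow: F_in = 24.1 × 49.2 = 1185.72 mm·m/s
Outflow: F_out = 19.7 × 38.3 = 754.51 mm·m/s
Steady-state rate R = (F_in − F_out)/L = (1185.72 − 754.51) / 243000 m = 1.775e-03 mm/s.
R = 1.775e-03 × 3600 = 6.39 mm/hr.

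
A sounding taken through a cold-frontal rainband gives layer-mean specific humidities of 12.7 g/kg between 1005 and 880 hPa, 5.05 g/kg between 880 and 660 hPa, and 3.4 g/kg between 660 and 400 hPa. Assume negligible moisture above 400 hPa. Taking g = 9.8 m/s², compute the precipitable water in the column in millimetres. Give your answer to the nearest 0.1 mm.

Precipitable water is the column-integrated vapour mass per unit area: PW = (1/g) Σ q̄ Δp, with q in kg/kg and Δp in Pa (1 kg/m² of water = 1 mm).
Layer 1005–880 hPa: Δp = 125 hPa = 12500 Pa, q̄ = 0.0127 kg/kg → 0.0127 × 12500 / 9.8 = 16.20 mm
Layer 880–660 hPa: Δp = 220 hPa = 22000 Pa, q̄ = 0.00505 kg/kg → 0.00505 × 22000 / 9.8 = 11.34 mm
Layer 660–400 hPa: Δp = 260 hPa = 26000 Pa, q̄ = 0.0034 kg/kg → 0.0034 × 26000 / 9.8 = 9.02 mm
PW = 16.20 + 11.34 + 9.02 = 36.56 ≈ 36.6 mm.

PW ≈ 36.6 mm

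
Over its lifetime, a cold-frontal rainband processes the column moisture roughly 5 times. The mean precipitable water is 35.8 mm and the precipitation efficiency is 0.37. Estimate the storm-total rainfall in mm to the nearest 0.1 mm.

rainfall ≈ 66.2 mm

Each cycle deposits ε × PW = 0.37 × 35.8 = 13.246 mm.
Over 5 cycles: 5 × 13.246 = 66.2 mm.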